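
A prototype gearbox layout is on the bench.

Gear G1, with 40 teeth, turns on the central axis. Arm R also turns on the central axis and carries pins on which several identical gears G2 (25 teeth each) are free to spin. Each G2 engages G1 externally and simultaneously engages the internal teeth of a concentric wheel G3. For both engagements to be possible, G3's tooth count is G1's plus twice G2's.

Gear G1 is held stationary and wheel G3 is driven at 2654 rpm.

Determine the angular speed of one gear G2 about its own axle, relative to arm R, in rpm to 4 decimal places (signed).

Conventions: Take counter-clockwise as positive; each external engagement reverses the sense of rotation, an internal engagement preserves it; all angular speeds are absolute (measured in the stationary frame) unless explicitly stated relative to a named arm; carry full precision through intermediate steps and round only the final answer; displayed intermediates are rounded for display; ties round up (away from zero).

+2939.8154 rpm

topology: planetary set — G1 40T / G2 25T / G3 90T, arm = carrier (Willis)
normalise by the input: solve with ω_ring = 1, then scale by 2654 rpm
ring teeth: 40 + 2·25 = 90
40(ω_sun−ω_arm) = −90(ω_ring−ω_arm),  ω_sun = 0, ω_ring = 1
40(0−ω_arm) = −90(1−ω_arm)  ⇒  130·ω_arm = 90  ⇒  ω_arm = 9/13
sun–planet mesh: 40·(0−9/13) = −25·(ω_p−ω_arm)  ⇒  ω_p−ω_arm = 72/65
scale: ω_p−ω_arm = 72/65 × 2654 rpm = +2939.8154 rpm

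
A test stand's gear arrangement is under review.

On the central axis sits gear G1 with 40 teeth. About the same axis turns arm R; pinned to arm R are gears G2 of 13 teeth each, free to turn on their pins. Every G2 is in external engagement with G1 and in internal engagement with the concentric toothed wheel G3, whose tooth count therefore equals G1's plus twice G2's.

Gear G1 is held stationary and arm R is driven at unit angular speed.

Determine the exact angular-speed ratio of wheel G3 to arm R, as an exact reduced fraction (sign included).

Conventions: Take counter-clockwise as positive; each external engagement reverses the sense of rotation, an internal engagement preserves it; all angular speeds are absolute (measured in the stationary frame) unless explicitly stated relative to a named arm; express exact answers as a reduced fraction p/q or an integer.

53/33

class = planetary set [G3 = 40+2·13 = 66; Willis about the carrier]
ring teeth: 40 + 2·13 = 66
40(ω_sun−ω_arm) = −66(ω_ring−ω_arm),  ω_sun = 0, ω_arm = 1
ω_ring = 1 − (40/66)(0−1) = 53/33
ω_out/ω_in = 53/33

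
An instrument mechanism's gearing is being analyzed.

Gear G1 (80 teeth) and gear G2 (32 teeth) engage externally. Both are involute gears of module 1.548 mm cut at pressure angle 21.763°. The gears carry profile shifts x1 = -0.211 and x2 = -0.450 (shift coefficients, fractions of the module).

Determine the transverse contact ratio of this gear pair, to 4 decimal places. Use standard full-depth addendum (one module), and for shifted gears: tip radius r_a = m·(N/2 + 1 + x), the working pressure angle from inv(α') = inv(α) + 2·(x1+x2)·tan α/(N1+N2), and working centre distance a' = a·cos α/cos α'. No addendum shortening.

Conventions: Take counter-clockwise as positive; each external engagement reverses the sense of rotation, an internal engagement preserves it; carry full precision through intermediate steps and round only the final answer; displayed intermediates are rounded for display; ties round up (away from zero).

1.8175

topology: single-mesh involute geometry — m = 1.548, 80T/32T pair
base radii: r_b1 = 57.506680, r_b2 = 23.002672
tip radii: r_a1 = 63.141372, r_a2 = 25.619400
inv(α') = inv(21.763°) + 2·(-0.211-0.450)·tan α/(80+32) = 0.01467432  ⇒  α' = 19.89995°
a' = a·cos α / cos α' = 86.6880·cos 21.763°/cos 19.89995° = 85.621977
action lengths: √(r_a1²−r_b1²) = 26.073255, √(r_a2²−r_b2²) = 11.279660
base pitch p_b = π·m·cos α = 4.516564
CR = (26.073255 + 11.279660 − 85.621977·sin 19.89995°)/4.516564 = 1.817534
contact ratio ≈ 1.8175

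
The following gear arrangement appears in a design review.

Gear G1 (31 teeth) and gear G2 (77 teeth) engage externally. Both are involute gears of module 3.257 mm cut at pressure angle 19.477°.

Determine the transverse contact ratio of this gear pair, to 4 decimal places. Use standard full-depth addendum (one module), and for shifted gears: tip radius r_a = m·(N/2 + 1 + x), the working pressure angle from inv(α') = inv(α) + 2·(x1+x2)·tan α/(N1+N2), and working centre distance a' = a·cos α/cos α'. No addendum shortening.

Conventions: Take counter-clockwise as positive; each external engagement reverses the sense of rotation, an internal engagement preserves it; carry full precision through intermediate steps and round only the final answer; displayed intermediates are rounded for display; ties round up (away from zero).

single-mesh involute tooth geometry (31T engaging 77T at module 3.257)
base radii: r_b1 = 47.594603, r_b2 = 118.218852
tip radii: r_a1 = 53.740500, r_a2 = 128.651500
no profile shift: α' = α, a' = a
action lengths: √(r_a1²−r_b1²) = 24.955864, √(r_a2²−r_b2²) = 50.749498
base pitch p_b = π·m·cos α = 9.646636
CR = (24.955864 + 50.749498 − 175.878000·sin 19.47700°)/9.646636 = 1.768765
contact ratio ≈ 1.7688

1.7688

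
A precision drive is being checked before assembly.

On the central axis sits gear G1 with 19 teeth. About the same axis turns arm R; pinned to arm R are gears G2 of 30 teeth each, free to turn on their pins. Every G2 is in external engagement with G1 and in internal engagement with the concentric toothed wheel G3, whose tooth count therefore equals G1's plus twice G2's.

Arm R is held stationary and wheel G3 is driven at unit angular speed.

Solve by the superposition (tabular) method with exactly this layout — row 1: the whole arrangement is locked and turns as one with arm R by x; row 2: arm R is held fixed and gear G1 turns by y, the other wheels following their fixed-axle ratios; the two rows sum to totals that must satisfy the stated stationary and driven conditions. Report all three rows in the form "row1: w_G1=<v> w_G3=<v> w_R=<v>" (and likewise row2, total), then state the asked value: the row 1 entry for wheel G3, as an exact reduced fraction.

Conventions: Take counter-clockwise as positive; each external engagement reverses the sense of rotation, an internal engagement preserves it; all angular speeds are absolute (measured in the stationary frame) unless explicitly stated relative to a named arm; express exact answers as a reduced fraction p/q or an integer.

row1: w_G1=0 w_G3=0 w_R=0
row2: w_G1=-79/19 w_G3=1 w_R=0
total: w_G1=-79/19 w_G3=1 w_R=0
asked value: 0

topology: planetary set — G1 19T / G2 30T / G3 79T, arm = carrier (Willis)
row 1 — lock + rotate with arm: ω_sun = ω_ring = ω_arm = x
row 2: sun turns y, ring = −(19/79)·y, arm 0
boundary: total ω_arm = x = 0 and total ω_ring = x − (19/79)·y = 1  ⇒  y = -79/19, x = 0
row 2 ring = −(19/79)·(-79/19) = 1
totals (row 1 + row 2): sun 0 + (-79/19) = -79/19, ring 0 + 1 = 1, arm 0 + 0 = 0
asked cell (row1, ring) = 0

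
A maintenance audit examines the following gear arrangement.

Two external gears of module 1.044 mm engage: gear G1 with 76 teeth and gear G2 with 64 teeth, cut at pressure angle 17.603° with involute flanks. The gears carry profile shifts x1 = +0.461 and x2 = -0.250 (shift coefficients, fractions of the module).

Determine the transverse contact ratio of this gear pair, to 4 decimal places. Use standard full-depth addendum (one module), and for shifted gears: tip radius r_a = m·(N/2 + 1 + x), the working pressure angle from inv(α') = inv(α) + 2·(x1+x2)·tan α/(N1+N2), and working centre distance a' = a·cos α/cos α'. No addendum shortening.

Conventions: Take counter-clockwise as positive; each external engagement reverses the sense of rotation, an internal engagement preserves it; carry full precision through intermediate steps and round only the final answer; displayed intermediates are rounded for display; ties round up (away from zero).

recognized (one external pair, fixed centres): single-mesh tooth geometry, m = 1.044, N1 = 76, N2 = 64
base radii: r_b1 = 37.814352, r_b2 = 31.843665
tip radii: r_a1 = 41.197284, r_a2 = 34.191000
inv(α') = inv(17.603°) + 2·(+0.461-0.250)·tan α/(76+64) = 0.01100237  ⇒  α' = 18.13029°
a' = a·cos α / cos α' = 73.0800·cos 17.603°/cos 18.13029° = 73.297120
action lengths: √(r_a1²−r_b1²) = 16.349036, √(r_a2²−r_b2²) = 12.450120
base pitch p_b = π·m·cos α = 3.126244
CR = (16.349036 + 12.450120 − 73.297120·sin 18.13029°)/3.126244 = 1.916241
contact ratio ≈ 1.9162

1.9162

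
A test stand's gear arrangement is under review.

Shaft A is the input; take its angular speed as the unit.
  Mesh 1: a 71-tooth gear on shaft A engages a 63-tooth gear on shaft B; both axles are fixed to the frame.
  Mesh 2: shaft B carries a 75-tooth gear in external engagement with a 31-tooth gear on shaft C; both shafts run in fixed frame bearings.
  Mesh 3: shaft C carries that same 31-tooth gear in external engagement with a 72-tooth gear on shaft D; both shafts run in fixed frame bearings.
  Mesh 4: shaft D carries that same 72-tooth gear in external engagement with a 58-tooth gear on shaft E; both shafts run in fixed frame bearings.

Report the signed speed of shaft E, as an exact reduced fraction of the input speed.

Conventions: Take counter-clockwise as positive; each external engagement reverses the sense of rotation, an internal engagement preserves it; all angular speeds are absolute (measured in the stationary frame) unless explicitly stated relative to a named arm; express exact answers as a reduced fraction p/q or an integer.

1775/1218

4-mesh fixed-axis compound train (all bearings frame-fixed)
mesh 1 [71T→63T]: |ω|/ω_in = 1×71/63 = 71/63, sense flips to −
mesh 2 [75T→31T]: |ω|/ω_in = (71/63)×75/31 = 1775/651, sense flips to +
mesh 3 [31T→72T]: |ω|/ω_in = (1775/651)×31/72 = 1775/1512, sense flips to −
mesh 4 [72T→58T]: |ω|/ω_in = (1775/1512)×72/58 = 1775/1218, sense flips to +
signed output speed (× input speed) = 1775/1218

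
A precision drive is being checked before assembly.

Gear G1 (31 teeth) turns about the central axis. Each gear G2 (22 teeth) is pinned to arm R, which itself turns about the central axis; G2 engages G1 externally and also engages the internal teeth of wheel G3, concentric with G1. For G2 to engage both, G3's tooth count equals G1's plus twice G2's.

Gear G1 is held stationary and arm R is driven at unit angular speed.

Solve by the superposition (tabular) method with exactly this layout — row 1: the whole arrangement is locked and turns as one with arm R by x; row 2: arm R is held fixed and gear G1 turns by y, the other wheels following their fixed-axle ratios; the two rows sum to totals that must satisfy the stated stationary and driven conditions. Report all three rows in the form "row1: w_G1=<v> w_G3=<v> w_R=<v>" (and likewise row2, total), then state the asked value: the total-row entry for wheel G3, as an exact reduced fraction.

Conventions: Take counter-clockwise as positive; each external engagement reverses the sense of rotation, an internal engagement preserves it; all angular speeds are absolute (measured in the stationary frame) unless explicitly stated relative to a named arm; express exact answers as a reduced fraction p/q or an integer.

row1: w_G1=1 w_G3=1 w_R=1
row2: w_G1=-1 w_G3=31/75 w_R=0
total: w_G1=0 w_G3=106/75 w_R=1
asked value: 106/75

planetary set (31T centre, 22T on arm, 75T internal) — Willis relation
superposition row 1 [locked train]: every member turns x
superposition row 2 [arm held]: sun y, ring −(31/75)·y, arm 0
boundary: total ω_sun = x + y = 0 and total ω_arm = x = 1  ⇒  y = -1, x = 1
row 2 ring = −(31/75)·(-1) = 31/75
totals (row 1 + row 2): sun 1 + (-1) = 0, ring 1 + 31/75 = 106/75, arm 1 + 0 = 1
asked cell (total, ring) = 106/75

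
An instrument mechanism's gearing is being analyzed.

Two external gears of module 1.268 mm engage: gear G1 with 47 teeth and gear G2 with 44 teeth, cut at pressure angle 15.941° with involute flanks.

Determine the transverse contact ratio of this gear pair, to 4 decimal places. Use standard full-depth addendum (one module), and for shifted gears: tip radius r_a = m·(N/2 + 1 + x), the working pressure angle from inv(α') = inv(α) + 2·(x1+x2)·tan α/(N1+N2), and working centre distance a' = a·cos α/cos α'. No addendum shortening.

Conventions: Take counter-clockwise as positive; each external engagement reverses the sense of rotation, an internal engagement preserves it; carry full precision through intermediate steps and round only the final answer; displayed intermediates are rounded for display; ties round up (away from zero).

recognized (one external pair, fixed centres): single-mesh tooth geometry, m = 1.268, N1 = 47, N2 = 44
base radii: r_b1 = 28.652119, r_b2 = 26.823260
tip radii: r_a1 = 31.066000, r_a2 = 29.164000
no profile shift: α' = α, a' = a
action lengths: √(r_a1²−r_b1²) = 12.006351, √(r_a2²−r_b2²) = 11.447778
base pitch p_b = π·m·cos α = 3.830353
CR = (12.006351 + 11.447778 − 57.694000·sin 15.94100°)/3.830353 = 1.986403
contact ratio ≈ 1.9864

1.9864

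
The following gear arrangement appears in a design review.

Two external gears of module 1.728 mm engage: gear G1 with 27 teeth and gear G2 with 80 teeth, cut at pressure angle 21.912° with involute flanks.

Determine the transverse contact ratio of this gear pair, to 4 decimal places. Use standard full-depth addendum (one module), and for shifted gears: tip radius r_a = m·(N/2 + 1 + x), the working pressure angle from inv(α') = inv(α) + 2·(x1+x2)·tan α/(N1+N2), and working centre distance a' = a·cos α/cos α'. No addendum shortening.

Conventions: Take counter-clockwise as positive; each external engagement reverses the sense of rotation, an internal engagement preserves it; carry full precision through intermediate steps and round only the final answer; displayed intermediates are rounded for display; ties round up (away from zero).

1.6371

single-mesh involute tooth geometry (27T engaging 80T at module 1.728)
base radii: r_b1 = 21.642741, r_b2 = 64.126641
tip radii: r_a1 = 25.056000, r_a2 = 70.848000
no profile shift: α' = α, a' = a
action lengths: √(r_a1²−r_b1²) = 12.625169, √(r_a2²−r_b2²) = 30.119977
base pitch p_b = π·m·cos α = 5.036495
CR = (12.625169 + 30.119977 − 92.448000·sin 21.91200°)/5.036495 = 1.637092
contact ratio ≈ 1.6371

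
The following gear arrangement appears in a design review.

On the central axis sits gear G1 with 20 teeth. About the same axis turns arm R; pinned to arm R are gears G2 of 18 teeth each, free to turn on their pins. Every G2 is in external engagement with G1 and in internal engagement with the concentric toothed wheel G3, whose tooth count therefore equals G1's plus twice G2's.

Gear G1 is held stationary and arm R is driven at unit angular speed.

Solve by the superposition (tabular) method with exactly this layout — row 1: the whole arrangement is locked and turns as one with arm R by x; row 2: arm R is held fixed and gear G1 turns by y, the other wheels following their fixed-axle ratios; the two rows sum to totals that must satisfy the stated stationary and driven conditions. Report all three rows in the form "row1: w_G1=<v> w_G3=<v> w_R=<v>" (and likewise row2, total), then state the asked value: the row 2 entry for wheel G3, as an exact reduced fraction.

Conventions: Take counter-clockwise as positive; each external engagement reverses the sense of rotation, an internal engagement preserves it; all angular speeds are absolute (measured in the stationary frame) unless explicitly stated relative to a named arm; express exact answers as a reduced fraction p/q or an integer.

row1: w_G1=1 w_G3=1 w_R=1
row2: w_G1=-1 w_G3=5/14 w_R=0
total: w_G1=0 w_G3=19/14 w_R=1
asked value: 5/14

planetary set (20T centre, 18T on arm, 56T internal) — Willis relation
row 1: whole set turns with the arm by x
row 2 (arm held, sun turns y): ω_ring = −(20/56)·y, ω_arm = 0
boundary: total ω_sun = x + y = 0 and total ω_arm = x = 1  ⇒  y = -1, x = 1
row 2 ring = −(20/56)·(-1) = 5/14
totals (row 1 + row 2): sun 1 + (-1) = 0, ring 1 + 5/14 = 19/14, arm 1 + 0 = 1
asked cell (row2, ring) = 5/14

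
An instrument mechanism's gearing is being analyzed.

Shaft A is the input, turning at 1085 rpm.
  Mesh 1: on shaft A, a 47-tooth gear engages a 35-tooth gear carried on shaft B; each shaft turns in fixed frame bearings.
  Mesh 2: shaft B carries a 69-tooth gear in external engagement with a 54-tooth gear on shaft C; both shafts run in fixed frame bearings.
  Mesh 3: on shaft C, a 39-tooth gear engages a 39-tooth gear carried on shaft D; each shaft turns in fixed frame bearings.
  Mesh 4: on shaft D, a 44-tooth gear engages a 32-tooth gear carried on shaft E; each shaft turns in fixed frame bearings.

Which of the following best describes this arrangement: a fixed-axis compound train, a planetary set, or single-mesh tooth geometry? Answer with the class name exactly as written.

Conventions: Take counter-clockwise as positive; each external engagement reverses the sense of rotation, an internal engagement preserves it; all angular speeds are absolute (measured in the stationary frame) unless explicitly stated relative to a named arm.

fixed-axis compound train

4-mesh fixed-axis compound train (all bearings frame-fixed)
classification: fixed-axis compound train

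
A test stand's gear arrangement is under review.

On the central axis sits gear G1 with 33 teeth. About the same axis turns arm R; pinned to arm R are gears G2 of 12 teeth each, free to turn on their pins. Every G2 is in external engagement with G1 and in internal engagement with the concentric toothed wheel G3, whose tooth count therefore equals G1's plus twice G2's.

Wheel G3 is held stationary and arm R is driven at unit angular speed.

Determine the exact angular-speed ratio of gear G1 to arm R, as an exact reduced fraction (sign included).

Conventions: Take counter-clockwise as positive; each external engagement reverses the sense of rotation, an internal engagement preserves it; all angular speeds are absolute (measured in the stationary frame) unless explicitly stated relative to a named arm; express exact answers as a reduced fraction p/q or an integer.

topology: planetary set — G1 33T / G2 12T / G3 57T, arm = carrier (Willis)
ring teeth: 33 + 2·12 = 57
33(ω_sun−ω_arm) = −57(ω_ring−ω_arm),  ω_ring = 0, ω_arm = 1
ω_sun = 1 − (57/33)(0−1) = 30/11
ω_out/ω_in = 30/11

30/11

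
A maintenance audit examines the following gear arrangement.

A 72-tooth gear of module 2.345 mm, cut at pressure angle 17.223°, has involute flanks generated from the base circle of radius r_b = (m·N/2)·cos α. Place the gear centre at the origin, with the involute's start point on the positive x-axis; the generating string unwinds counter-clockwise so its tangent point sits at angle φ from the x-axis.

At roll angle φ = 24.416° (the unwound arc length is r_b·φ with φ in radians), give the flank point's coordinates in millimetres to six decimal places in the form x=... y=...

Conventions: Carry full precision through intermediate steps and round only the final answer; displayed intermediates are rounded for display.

class = single-mesh tooth geometry [base-circle involute, m = 2.345, 72T]
pitch radius r_p = m·N/2 = 2.345·72/2 = 84.420000
base radius r_b = r_p·cos α = 84.420000·cos 17.223° = 80.634572
roll angle φ = 24.416° = 0.42613959 rad
x = r_b·(cos φ + φ·sin φ) = 87.626942
y = r_b·(sin φ − φ·cos φ) = 2.042436

x=87.626942 y=2.042436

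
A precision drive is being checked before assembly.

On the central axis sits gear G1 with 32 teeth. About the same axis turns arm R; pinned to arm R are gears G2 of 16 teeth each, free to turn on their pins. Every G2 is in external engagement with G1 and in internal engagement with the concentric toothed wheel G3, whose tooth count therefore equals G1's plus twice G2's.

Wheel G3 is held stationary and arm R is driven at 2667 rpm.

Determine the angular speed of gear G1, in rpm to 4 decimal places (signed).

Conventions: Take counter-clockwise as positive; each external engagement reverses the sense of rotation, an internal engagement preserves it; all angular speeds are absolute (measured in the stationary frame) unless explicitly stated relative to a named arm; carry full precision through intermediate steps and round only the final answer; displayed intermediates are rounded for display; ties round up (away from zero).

planetary set (32T centre, 16T on arm, 64T internal) — Willis relation
normalise by the input: solve with ω_arm = 1, then scale by 2667 rpm
ring teeth: 32 + 2·16 = 64
32(ω_sun−ω_arm) = −64(ω_ring−ω_arm),  ω_ring = 0, ω_arm = 1
ω_sun = 1 − (64/32)(0−1) = 3
scale: ω_sun = 3 × 2667 rpm = +8001.0000 rpm

+8001.0000 rpm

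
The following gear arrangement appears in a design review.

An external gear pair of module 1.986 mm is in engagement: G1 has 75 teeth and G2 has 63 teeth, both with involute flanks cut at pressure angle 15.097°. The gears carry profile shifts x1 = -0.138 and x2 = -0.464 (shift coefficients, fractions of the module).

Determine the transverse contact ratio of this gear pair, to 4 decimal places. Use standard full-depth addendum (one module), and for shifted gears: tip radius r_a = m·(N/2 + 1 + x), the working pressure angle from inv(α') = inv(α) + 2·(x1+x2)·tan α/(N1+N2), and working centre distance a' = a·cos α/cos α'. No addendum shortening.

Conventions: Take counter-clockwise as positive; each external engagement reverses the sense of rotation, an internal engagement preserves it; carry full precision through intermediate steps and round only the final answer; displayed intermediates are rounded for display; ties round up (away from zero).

2.4540

class = single-mesh tooth geometry [involute pair 75T × 63T, m = 1.986]
base radii: r_b1 = 71.904590, r_b2 = 60.399856
tip radii: r_a1 = 76.186932, r_a2 = 63.623496
inv(α') = inv(15.097°) + 2·(-0.138-0.464)·tan α/(75+63) = 0.00391858  ⇒  α' = 12.93864°
a' = a·cos α / cos α' = 137.0340·cos 15.097°/cos 12.93864° = 135.751108
action lengths: √(r_a1²−r_b1²) = 25.182902, √(r_a2²−r_b2²) = 19.995167
base pitch p_b = π·m·cos α = 6.023865
CR = (25.182902 + 19.995167 − 135.751108·sin 12.93864°)/6.023865 = 2.453972
contact ratio ≈ 2.4540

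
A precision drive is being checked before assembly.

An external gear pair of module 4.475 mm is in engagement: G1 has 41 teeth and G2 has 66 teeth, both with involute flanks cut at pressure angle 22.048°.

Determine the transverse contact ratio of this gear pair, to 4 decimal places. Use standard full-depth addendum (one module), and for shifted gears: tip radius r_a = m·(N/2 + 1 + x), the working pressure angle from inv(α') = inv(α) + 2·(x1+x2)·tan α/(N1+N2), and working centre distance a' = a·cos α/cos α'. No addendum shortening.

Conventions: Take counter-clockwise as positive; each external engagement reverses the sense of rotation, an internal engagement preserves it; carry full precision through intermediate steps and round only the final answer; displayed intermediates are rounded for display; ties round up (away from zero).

1.6572

topology: single-mesh involute geometry — m = 4.475, 41T/66T pair
base radii: r_b1 = 85.028709, r_b2 = 136.875483
tip radii: r_a1 = 96.212500, r_a2 = 152.150000
no profile shift: α' = α, a' = a
action lengths: √(r_a1²−r_b1²) = 45.021815, √(r_a2²−r_b2²) = 66.443395
base pitch p_b = π·m·cos α = 13.030515
CR = (45.021815 + 66.443395 − 239.412500·sin 22.04800°)/13.030515 = 1.657170
contact ratio ≈ 1.6572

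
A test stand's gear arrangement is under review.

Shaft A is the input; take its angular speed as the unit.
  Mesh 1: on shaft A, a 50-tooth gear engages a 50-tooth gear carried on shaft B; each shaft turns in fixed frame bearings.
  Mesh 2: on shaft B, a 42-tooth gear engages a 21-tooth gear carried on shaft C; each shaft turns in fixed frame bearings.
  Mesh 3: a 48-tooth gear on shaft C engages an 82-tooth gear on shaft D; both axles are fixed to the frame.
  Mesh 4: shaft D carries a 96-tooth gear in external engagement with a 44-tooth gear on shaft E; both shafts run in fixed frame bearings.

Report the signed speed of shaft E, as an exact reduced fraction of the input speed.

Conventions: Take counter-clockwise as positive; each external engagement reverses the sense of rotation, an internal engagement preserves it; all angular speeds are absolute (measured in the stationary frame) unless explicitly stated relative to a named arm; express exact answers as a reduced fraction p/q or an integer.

1152/451

4-mesh fixed-axis compound train (all bearings frame-fixed)
mesh 1 [50T→50T]: |ω|/ω_in = 1×50/50 = 1, sense flips to −
mesh 2 [42T→21T]: |ω|/ω_in = 1×42/21 = 2, sense flips to +
mesh 3 [48T→82T]: |ω|/ω_in = 2×48/82 = 48/41, sense flips to −
mesh 4 [96T→44T]: |ω|/ω_in = (48/41)×96/44 = 1152/451, sense flips to +
signed output speed (× input speed) = 1152/451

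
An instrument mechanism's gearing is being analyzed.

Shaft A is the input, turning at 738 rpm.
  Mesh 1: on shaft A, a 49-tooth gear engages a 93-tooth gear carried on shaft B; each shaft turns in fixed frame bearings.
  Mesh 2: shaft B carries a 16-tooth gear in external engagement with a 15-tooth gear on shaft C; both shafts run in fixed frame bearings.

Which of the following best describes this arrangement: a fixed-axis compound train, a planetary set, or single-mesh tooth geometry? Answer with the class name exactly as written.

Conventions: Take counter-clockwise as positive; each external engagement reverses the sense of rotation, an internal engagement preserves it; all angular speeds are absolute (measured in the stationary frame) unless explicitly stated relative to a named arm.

fixed-axis compound train

recognized (3 fixed axles, 2 meshes): fixed-axis compound train
classification: fixed-axis compound train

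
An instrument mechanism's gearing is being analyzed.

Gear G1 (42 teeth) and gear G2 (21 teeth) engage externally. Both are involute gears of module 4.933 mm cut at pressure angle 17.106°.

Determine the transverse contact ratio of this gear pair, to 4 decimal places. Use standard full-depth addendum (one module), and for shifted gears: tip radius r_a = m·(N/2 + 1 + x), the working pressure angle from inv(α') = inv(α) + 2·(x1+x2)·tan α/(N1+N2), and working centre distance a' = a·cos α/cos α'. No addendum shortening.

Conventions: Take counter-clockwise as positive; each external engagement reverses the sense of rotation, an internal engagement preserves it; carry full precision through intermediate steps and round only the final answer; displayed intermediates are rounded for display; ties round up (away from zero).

1.7848

recognized (one external pair, fixed centres): single-mesh tooth geometry, m = 4.933, N1 = 42, N2 = 21
base radii: r_b1 = 99.010275, r_b2 = 49.505138
tip radii: r_a1 = 108.526000, r_a2 = 56.729500
no profile shift: α' = α, a' = a
action lengths: √(r_a1²−r_b1²) = 44.439375, √(r_a2²−r_b2²) = 27.703384
base pitch p_b = π·m·cos α = 14.811903
CR = (44.439375 + 27.703384 − 155.389500·sin 17.10600°)/14.811903 = 1.784810
contact ratio ≈ 1.7848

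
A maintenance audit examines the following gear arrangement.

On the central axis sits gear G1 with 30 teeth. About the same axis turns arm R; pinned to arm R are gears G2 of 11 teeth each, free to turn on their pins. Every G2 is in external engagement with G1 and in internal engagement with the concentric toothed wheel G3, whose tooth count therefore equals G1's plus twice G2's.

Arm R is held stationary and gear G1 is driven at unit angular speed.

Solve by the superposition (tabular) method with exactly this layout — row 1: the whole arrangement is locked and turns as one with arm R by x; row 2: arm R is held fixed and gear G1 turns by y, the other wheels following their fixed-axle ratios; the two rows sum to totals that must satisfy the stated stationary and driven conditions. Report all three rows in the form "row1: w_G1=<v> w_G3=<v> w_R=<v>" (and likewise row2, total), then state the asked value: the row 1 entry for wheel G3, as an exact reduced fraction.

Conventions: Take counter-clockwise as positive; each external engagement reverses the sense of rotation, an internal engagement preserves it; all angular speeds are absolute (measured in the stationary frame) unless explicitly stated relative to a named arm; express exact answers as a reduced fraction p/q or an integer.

recognized (axles ride arm R): planetary set, 30/11/52 teeth
row 1: whole set turns with the arm by x
row 2 — arm fixed, fixed-axis ratios: sun y, ring −(30/52)·y, arm 0
boundary: total ω_arm = x = 0 and total ω_sun = x + y = 1  ⇒  y = 1, x = 0
row 2 ring = −(30/52)·1 = -15/26
totals (row 1 + row 2): sun 0 + 1 = 1, ring 0 + (-15/26) = -15/26, arm 0 + 0 = 0
asked cell (row1, ring) = 0

row1: w_G1=0 w_G3=0 w_R=0
row2: w_G1=1 w_G3=-15/26 w_R=0
total: w_G1=1 w_G3=-15/26 w_R=0
asked value: 0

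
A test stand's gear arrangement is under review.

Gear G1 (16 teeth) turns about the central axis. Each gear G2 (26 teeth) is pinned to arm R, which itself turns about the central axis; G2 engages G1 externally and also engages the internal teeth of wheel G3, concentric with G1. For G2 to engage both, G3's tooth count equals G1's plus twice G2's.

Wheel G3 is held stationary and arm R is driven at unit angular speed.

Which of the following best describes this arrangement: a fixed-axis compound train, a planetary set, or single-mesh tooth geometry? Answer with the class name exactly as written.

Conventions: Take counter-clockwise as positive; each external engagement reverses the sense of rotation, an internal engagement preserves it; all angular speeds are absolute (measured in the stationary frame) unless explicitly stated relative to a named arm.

recognized (axles ride arm R): planetary set, 16/26/68 teeth
classification: planetary set

planetary set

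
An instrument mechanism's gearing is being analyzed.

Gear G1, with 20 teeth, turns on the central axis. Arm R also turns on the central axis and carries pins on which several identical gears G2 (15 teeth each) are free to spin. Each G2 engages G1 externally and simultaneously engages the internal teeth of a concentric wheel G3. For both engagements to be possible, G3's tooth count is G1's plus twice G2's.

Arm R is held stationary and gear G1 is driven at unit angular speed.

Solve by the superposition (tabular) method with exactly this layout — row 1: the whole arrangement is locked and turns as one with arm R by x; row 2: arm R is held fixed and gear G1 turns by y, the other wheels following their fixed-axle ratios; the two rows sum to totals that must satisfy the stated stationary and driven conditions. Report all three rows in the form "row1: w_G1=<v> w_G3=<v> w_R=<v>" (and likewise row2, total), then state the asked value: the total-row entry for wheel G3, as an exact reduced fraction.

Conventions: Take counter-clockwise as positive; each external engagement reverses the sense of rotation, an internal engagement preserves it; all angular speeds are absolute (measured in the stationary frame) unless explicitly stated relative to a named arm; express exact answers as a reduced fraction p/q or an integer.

row1: w_G1=0 w_G3=0 w_R=0
row2: w_G1=1 w_G3=-2/5 w_R=0
total: w_G1=1 w_G3=-2/5 w_R=0
asked value: -2/5

topology: planetary set — G1 20T / G2 15T / G3 50T, arm = carrier (Willis)
row 1: whole set turns with the arm by x
row 2: sun turns y, ring = −(20/50)·y, arm 0
boundary: total ω_arm = x = 0 and total ω_sun = x + y = 1  ⇒  y = 1, x = 0
row 2 ring = −(20/50)·1 = -2/5
totals (row 1 + row 2): sun 0 + 1 = 1, ring 0 + (-2/5) = -2/5, arm 0 + 0 = 0
asked cell (total, ring) = -2/5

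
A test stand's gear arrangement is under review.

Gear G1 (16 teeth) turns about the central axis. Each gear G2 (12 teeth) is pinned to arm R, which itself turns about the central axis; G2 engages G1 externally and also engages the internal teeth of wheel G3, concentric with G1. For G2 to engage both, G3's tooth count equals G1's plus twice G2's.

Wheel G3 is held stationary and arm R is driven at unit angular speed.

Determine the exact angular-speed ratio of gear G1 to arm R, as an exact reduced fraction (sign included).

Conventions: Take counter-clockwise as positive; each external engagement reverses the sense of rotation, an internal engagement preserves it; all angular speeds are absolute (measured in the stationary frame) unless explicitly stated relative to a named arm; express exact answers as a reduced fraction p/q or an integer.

topology: planetary set — G1 16T / G2 12T / G3 40T, arm = carrier (Willis)
ring teeth: 16 + 2·12 = 40
16(ω_sun−ω_arm) = −40(ω_ring−ω_arm),  ω_ring = 0, ω_arm = 1
ω_sun = 1 − (40/16)(0−1) = 7/2
ω_out/ω_in = 7/2

7/2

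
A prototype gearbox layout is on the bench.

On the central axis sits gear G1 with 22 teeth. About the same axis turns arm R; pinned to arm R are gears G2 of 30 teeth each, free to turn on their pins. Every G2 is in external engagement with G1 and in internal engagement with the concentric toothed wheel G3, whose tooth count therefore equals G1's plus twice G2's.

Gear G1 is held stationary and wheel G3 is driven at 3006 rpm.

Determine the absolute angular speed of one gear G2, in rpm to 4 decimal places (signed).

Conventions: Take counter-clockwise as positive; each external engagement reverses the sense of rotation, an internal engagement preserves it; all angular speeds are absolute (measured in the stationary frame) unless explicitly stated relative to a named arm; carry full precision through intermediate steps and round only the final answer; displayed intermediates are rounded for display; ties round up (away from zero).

+4108.2000 rpm

planetary set (22T centre, 30T on arm, 82T internal) — Willis relation
normalise by the input: solve with ω_ring = 1, then scale by 3006 rpm
ring teeth: 22 + 2·30 = 82
22(ω_sun−ω_arm) = −82(ω_ring−ω_arm),  ω_sun = 0, ω_ring = 1
22(0−ω_arm) = −82(1−ω_arm)  ⇒  104·ω_arm = 82  ⇒  ω_arm = 41/52
sun–planet mesh: 22·(0−41/52) = −30·(ω_p−ω_arm)  ⇒  ω_p−ω_arm = 451/780
ω_p = 41/52 + 451/780 = 41/30
scale: ω_p = 41/30 × 3006 rpm = +4108.2000 rpm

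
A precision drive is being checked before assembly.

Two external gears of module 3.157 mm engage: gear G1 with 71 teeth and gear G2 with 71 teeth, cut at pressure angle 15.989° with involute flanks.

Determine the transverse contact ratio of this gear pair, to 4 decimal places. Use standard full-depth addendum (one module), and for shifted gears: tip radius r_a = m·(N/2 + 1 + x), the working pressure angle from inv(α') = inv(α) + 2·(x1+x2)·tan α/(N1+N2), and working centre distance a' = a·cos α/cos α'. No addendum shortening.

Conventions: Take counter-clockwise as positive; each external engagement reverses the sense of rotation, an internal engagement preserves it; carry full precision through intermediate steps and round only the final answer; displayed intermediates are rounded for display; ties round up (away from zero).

single-mesh involute tooth geometry (71T engaging 71T at module 3.157)
base radii: r_b1 = 107.737891, r_b2 = 107.737891
tip radii: r_a1 = 115.230500, r_a2 = 115.230500
no profile shift: α' = α, a' = a
action lengths: √(r_a1²−r_b1²) = 40.873156, √(r_a2²−r_b2²) = 40.873156
base pitch p_b = π·m·cos α = 9.534326
CR = (40.873156 + 40.873156 − 224.147000·sin 15.98900°)/9.534326 = 2.098144
contact ratio ≈ 2.0981

2.0981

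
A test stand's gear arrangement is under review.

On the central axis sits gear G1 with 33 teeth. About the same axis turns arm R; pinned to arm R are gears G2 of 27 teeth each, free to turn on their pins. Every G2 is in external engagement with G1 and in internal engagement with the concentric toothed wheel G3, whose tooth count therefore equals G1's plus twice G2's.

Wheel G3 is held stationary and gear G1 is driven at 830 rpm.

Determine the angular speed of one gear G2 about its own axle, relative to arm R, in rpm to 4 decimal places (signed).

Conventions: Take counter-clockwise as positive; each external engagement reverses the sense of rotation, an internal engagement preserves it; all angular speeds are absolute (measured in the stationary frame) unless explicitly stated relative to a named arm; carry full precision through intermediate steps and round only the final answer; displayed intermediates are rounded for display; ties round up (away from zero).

-735.4722 rpm

planetary set (33T centre, 27T on arm, 87T internal) — Willis relation
normalise by the input: solve with ω_sun = 1, then scale by 830 rpm
ring teeth: 33 + 2·27 = 87
33(ω_sun−ω_arm) = −87(ω_ring−ω_arm),  ω_ring = 0, ω_sun = 1
33(1−ω_arm) = −87(0−ω_arm)  ⇒  120·ω_arm = 33  ⇒  ω_arm = 11/40
sun–planet mesh: 33·(1−11/40) = −27·(ω_p−ω_arm)  ⇒  ω_p−ω_arm = -319/360
scale: ω_p−ω_arm = -319/360 × 830 rpm = -735.4722 rpm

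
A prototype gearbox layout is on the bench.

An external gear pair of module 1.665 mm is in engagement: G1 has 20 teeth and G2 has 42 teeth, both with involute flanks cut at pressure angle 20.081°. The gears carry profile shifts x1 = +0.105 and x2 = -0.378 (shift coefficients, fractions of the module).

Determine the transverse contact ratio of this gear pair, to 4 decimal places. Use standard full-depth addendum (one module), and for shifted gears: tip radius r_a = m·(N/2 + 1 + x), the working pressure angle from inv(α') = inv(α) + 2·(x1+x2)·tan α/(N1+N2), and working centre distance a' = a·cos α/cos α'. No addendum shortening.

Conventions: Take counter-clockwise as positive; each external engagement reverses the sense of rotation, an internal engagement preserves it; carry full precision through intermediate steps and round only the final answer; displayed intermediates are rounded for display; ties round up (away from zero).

1.6933

topology: single-mesh involute geometry — m = 1.665, 20T/42T pair
base radii: r_b1 = 15.637816, r_b2 = 32.839413
tip radii: r_a1 = 18.489825, r_a2 = 36.000630
inv(α') = inv(20.081°) + 2·(+0.105-0.378)·tan α/(20+42) = 0.01187310  ⇒  α' = 18.58337°
a' = a·cos α / cos α' = 51.6150·cos 20.081°/cos 18.58337° = 51.143819
action lengths: √(r_a1²−r_b1²) = 9.865715, √(r_a2²−r_b2²) = 14.751891
base pitch p_b = π·m·cos α = 4.912765
CR = (9.865715 + 14.751891 − 51.143819·sin 18.58337°)/4.912765 = 1.693319
contact ratio ≈ 1.6933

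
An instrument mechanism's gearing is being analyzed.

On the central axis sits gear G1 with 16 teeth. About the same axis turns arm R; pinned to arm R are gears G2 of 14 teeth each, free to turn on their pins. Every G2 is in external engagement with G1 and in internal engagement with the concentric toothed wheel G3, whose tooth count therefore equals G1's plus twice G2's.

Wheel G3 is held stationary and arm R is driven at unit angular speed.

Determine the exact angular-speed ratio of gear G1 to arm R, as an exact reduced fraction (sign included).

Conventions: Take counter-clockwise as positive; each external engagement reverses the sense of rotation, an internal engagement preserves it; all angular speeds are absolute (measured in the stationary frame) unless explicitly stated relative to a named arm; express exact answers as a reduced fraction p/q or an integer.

15/4

class = planetary set [G3 = 16+2·14 = 44; Willis about the carrier]
ring teeth: 16 + 2·14 = 44
16(ω_sun−ω_arm) = −44(ω_ring−ω_arm),  ω_ring = 0, ω_arm = 1
ω_sun = 1 − (44/16)(0−1) = 15/4
ω_out/ω_in = 15/4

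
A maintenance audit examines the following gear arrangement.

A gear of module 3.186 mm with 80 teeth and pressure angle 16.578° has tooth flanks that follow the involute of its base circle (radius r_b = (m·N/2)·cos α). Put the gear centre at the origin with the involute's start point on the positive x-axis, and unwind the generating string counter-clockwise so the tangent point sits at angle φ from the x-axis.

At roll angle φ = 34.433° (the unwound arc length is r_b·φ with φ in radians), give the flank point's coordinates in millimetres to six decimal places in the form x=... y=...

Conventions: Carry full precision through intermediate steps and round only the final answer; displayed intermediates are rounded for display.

x=142.247429 y=8.521884

single-mesh involute tooth geometry (80T wheel at module 3.186)
pitch radius r_p = m·N/2 = 3.186·80/2 = 127.440000
base radius r_b = r_p·cos α = 127.440000·cos 16.578° = 122.142600
roll angle φ = 34.433° = 0.60096922 rad
x = r_b·(cos φ + φ·sin φ) = 142.247429
y = r_b·(sin φ − φ·cos φ) = 8.521884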